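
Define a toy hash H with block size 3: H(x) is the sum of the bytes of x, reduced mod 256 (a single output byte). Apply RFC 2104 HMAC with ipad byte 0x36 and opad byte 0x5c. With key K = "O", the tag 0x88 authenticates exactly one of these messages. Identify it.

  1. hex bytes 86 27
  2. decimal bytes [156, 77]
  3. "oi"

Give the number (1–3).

3

Key "O" = 4f is 1 byte ≤ B = 3; zero-pad to 3 bytes: K' = 4f 00 00.
K' ⊕ ipad = 79 36 36; K' ⊕ opad = 13 5c 5c.
m1: inner = H(79 36 36 86 27) = 92; tag = H(13 5c 5c 92) = 5d
m2: inner = H(79 36 36 9c 4d) = ce; tag = H(13 5c 5c ce) = 99
m3: inner = H(79 36 36 6f 69) = bd; tag = H(13 5c 5c bd) = 88 ← matches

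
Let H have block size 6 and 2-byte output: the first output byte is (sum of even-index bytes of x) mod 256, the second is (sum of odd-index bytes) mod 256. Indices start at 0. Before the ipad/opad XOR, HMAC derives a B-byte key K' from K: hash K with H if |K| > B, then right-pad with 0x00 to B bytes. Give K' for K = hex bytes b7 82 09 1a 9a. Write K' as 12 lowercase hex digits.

b782091a9a00

Key hex bytes b7 82 09 1a 9a is 5 bytes ≤ B = 6; zero-pad to 6 bytes: K' = b7 82 09 1a 9a 00.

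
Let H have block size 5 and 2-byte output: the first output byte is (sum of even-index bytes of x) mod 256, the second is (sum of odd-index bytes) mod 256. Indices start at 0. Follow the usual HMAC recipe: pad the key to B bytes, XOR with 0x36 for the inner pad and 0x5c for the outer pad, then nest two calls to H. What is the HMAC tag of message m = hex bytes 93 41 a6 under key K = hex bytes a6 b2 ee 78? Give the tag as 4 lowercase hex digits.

13f1

Key hex bytes a6 b2 ee 78 is 4 bytes ≤ B = 5; zero-pad to 5 bytes: K' = a6 b2 ee 78 00.
K' ⊕ ipad = 90 84 d8 4e 36.  K' ⊕ opad = fa ee b2 24 5c.
Inner input = (K'⊕ipad) ∥ m = 90 84 d8 4e 36 ∥ 93 41 a6.
Inner hash: even-index sum = 479 mod 256 = 223; odd-index sum = 523 mod 256 = 11 → df 0b.
Outer input = (K'⊕opad) ∥ inner = fa ee b2 24 5c ∥ df 0b.
Outer hash (tag): even-index sum = 531 mod 256 = 19; odd-index sum = 497 mod 256 = 241 → 13 f1.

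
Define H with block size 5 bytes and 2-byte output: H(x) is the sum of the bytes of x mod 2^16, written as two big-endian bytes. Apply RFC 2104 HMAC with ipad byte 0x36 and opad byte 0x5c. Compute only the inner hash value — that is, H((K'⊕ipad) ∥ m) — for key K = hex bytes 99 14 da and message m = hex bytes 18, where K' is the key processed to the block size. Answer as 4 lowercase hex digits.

Key hex bytes 99 14 da is 3 bytes ≤ B = 5; zero-pad to 5 bytes: K' = 99 14 da 00 00.
K' ⊕ ipad = af 22 ec 36 36.
Inner input = af 22 ec 36 36 ∥ 18.
Inner hash: sum = 175+34+236+54+54+24 = 577 → 02 41.

0241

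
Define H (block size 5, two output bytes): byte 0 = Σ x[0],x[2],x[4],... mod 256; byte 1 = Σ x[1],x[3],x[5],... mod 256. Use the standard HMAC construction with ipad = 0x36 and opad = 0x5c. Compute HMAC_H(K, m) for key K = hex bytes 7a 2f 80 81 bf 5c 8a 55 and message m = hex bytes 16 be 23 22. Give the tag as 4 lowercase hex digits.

9d5a

Key hex bytes 7a 2f 80 81 bf 5c 8a 55 is 8 bytes > B = 5, so hash it first: H(key) = 43 61, then zero-pad to 5 bytes: K' = 43 61 00 00 00.
K' ⊕ ipad = 75 57 36 36 36.  K' ⊕ opad = 1f 3d 5c 5c 5c.
Inner input = (K'⊕ipad) ∥ m = 75 57 36 36 36 ∥ 16 be 23 22.
Inner hash: even-index sum = 449 mod 256 = 193; odd-index sum = 198 mod 256 = 198 → c1 c6.
Outer input = (K'⊕opad) ∥ inner = 1f 3d 5c 5c 5c ∥ c1 c6.
Outer hash (tag): even-index sum = 413 mod 256 = 157; odd-index sum = 346 mod 256 = 90 → 9d 5a.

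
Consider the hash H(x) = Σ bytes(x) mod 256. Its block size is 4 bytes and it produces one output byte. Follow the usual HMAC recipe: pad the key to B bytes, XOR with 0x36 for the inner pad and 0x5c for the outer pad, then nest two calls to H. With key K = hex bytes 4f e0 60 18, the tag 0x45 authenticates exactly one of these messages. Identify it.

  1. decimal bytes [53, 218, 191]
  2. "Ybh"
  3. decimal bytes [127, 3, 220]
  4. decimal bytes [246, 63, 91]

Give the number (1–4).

Key hex bytes 4f e0 60 18 is exactly B = 4 bytes: K' = 4f e0 60 18.
K' ⊕ ipad = 79 d6 56 2e; K' ⊕ opad = 13 bc 3c 44.
m1: inner = H(79 d6 56 2e 35 da bf) = a1; tag = H(13 bc 3c 44 a1) = f0
m2: inner = H(79 d6 56 2e 59 62 68) = f6; tag = H(13 bc 3c 44 f6) = 45 ← matches
m3: inner = H(79 d6 56 2e 7f 03 dc) = 31; tag = H(13 bc 3c 44 31) = 80
m4: inner = H(79 d6 56 2e f6 3f 5b) = 63; tag = H(13 bc 3c 44 63) = b2

2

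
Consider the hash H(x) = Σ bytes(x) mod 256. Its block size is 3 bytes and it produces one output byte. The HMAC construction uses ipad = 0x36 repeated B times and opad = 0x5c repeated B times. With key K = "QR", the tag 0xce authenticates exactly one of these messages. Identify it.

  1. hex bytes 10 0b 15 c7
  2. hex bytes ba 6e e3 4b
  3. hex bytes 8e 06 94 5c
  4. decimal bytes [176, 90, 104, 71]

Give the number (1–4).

Key "QR" = 51 52 is 2 bytes ≤ B = 3; zero-pad to 3 bytes: K' = 51 52 00.
K' ⊕ ipad = 67 64 36; K' ⊕ opad = 0d 0e 5c.
m1: inner = H(67 64 36 10 0b 15 c7) = f8; tag = H(0d 0e 5c f8) = 6f
m2: inner = H(67 64 36 ba 6e e3 4b) = 57; tag = H(0d 0e 5c 57) = ce ← matches
m3: inner = H(67 64 36 8e 06 94 5c) = 85; tag = H(0d 0e 5c 85) = fc
m4: inner = H(67 64 36 b0 5a 68 47) = ba; tag = H(0d 0e 5c ba) = 31

2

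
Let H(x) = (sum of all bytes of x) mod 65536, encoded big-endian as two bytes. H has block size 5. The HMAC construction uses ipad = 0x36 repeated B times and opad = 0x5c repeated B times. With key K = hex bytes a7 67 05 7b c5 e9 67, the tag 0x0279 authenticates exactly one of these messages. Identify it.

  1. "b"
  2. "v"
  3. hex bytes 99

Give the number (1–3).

3

Key hex bytes a7 67 05 7b c5 e9 67 is 7 bytes > B = 5, so hash it first: H(key) = 03 a3, then zero-pad to 5 bytes: K' = 03 a3 00 00 00.
K' ⊕ ipad = 35 95 36 36 36; K' ⊕ opad = 5f ff 5c 5c 5c.
m1: inner = H(35 95 36 36 36 62) = 01 ce; tag = H(5f ff 5c 5c 5c 01 ce) = 0341
m2: inner = H(35 95 36 36 36 76) = 01 e2; tag = H(5f ff 5c 5c 5c 01 e2) = 0355
m3: inner = H(35 95 36 36 36 99) = 02 05; tag = H(5f ff 5c 5c 5c 02 05) = 0279 ← matches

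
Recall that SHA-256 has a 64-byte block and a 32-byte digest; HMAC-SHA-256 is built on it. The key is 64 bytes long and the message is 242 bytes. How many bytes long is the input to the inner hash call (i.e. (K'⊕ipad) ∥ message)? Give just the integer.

Key is 64 ≤ 64 bytes, zero-padded: |K'| = 64.
Inner input = (K'⊕ipad) ∥ m → 64 + 242 = 306 bytes.

306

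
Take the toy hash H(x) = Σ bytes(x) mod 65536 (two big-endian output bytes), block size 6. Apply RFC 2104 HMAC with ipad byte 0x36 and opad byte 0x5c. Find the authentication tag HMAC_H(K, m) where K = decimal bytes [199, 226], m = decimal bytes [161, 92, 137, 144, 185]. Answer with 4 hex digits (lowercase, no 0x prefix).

Key decimal bytes [199, 226] = c7 e2 is 2 bytes ≤ B = 6; zero-pad to 6 bytes: K' = c7 e2 00 00 00 00.
K' ⊕ ipad = f1 d4 36 36 36 36.  K' ⊕ opad = 9b be 5c 5c 5c 5c.
Inner input = (K'⊕ipad) ∥ m = f1 d4 36 36 36 36 ∥ a1 5c 89 90 b9.
Inner hash: sum = 241+212+54+54+54+54+161+92+137+144+185 = 1388 → 05 6c.
Outer input = (K'⊕opad) ∥ inner = 9b be 5c 5c 5c 5c ∥ 05 6c.
Outer hash (tag): sum = 155+190+92+92+92+92+5+108 = 826 → 03 3a.

033a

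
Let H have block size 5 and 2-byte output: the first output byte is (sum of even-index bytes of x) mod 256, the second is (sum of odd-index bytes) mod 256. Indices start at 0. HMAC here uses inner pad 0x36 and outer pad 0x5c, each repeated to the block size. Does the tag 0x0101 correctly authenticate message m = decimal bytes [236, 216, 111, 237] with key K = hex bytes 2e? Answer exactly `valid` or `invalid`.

invalid

Key hex bytes 2e is 1 byte ≤ B = 5; zero-pad to 5 bytes: K' = 2e 00 00 00 00.
K' ⊕ ipad = 18 36 36 36 36; K' ⊕ opad = 72 5c 5c 5c 5c.
Inner hash: even-index sum = 585 mod 256 = 73; odd-index sum = 455 mod 256 = 199 → 49 c7.
Outer hash (recomputed tag): even-index sum = 497 mod 256 = 241; odd-index sum = 257 mod 256 = 1 → f1 01.
Recomputed tag = f101; claimed = 0101 → mismatch.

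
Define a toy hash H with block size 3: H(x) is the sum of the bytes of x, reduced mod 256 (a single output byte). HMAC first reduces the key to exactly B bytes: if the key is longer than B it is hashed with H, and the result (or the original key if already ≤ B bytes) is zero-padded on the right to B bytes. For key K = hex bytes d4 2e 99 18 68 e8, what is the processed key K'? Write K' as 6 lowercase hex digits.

030000

|K| = 6 > B = 3, so first hash the key.
H(K): sum = 212+46+153+24+104+232 = 771; mod 256 = 3 → 03.
Zero-pad H(K) = 03 to 3 bytes: K' = 03 00 00.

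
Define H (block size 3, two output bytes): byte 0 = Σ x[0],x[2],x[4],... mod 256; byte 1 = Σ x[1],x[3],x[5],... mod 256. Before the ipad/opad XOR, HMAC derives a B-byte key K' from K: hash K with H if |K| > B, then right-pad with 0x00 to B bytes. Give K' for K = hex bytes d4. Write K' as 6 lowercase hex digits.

Key hex bytes d4 is 1 byte ≤ B = 3; zero-pad to 3 bytes: K' = d4 00 00.

d40000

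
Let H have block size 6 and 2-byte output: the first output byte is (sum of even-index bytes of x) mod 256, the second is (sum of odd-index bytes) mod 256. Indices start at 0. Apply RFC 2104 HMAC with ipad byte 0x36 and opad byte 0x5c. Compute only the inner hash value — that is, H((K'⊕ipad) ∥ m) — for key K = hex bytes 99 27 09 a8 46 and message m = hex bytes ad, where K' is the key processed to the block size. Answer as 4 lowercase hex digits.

0be5

Key hex bytes 99 27 09 a8 46 is 5 bytes ≤ B = 6; zero-pad to 6 bytes: K' = 99 27 09 a8 46 00.
K' ⊕ ipad = af 11 3f 9e 70 36.
Inner input = af 11 3f 9e 70 36 ∥ ad.
Inner hash: even-index sum = 523 mod 256 = 11; odd-index sum = 229 mod 256 = 229 → 0b e5.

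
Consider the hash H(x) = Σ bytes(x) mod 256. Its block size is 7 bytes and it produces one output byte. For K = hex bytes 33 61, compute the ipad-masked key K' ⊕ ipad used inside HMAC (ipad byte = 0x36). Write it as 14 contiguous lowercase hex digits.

Key hex bytes 33 61 is 2 bytes ≤ B = 7; zero-pad to 7 bytes: K' = 33 61 00 00 00 00 00.
XOR each byte with 0x36: 33⊕36=05, 61⊕36=57, 00⊕36=36, 00⊕36=36, 00⊕36=36, 00⊕36=36, 00⊕36=36.

05573636363636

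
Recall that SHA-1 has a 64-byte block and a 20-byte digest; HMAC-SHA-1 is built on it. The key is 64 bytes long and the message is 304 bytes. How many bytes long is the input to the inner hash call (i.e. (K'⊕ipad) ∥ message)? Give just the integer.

368

Key is 64 ≤ 64 bytes, zero-padded: |K'| = 64.
Inner input = (K'⊕ipad) ∥ m → 64 + 304 = 368 bytes.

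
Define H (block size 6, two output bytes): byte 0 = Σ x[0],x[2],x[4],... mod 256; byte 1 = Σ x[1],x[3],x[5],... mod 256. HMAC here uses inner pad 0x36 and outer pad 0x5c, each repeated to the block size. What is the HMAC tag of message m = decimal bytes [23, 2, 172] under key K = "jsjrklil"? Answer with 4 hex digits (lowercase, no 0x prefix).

Key "jsjrklil" = 6a 73 6a 72 6b 6c 69 6c is 8 bytes > B = 6, so hash it first: H(key) = a8 bd, then zero-pad to 6 bytes: K' = a8 bd 00 00 00 00.
K' ⊕ ipad = 9e 8b 36 36 36 36.  K' ⊕ opad = f4 e1 5c 5c 5c 5c.
Inner input = (K'⊕ipad) ∥ m = 9e 8b 36 36 36 36 ∥ 17 02 ac.
Inner hash: even-index sum = 461 mod 256 = 205; odd-index sum = 249 mod 256 = 249 → cd f9.
Outer input = (K'⊕opad) ∥ inner = f4 e1 5c 5c 5c 5c ∥ cd f9.
Outer hash (tag): even-index sum = 633 mod 256 = 121; odd-index sum = 658 mod 256 = 146 → 79 92.

7992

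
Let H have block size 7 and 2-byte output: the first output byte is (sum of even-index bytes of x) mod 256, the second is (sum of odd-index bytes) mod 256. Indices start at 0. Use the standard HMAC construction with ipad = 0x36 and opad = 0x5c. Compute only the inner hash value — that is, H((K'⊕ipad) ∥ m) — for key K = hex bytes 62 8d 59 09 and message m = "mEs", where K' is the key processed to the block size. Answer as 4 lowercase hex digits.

7410

Key hex bytes 62 8d 59 09 is 4 bytes ≤ B = 7; zero-pad to 7 bytes: K' = 62 8d 59 09 00 00 00.
K' ⊕ ipad = 54 bb 6f 3f 36 36 36.
Inner input = 54 bb 6f 3f 36 36 36 ∥ 6d 45 73.
Inner hash: even-index sum = 372 mod 256 = 116; odd-index sum = 528 mod 256 = 16 → 74 10.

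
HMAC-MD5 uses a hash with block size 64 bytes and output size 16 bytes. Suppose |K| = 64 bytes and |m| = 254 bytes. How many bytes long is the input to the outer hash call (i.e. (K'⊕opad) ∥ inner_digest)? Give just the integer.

Key is 64 ≤ 64 bytes, zero-padded: |K'| = 64.
Outer input = (K'⊕opad) ∥ H(inner) → 64 + 16 = 80 bytes.

80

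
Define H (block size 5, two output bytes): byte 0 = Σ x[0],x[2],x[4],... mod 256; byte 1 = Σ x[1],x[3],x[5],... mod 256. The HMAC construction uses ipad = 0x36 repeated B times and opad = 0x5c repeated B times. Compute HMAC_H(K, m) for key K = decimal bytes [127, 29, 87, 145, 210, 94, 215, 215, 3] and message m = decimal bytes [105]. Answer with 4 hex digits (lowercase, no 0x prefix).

Key decimal bytes [127, 29, 87, 145, 210, 94, 215, 215, 3] = 7f 1d 57 91 d2 5e d7 d7 03 is 9 bytes > B = 5, so hash it first: H(key) = 82 e3, then zero-pad to 5 bytes: K' = 82 e3 00 00 00.
K' ⊕ ipad = b4 d5 36 36 36.  K' ⊕ opad = de bf 5c 5c 5c.
Inner input = (K'⊕ipad) ∥ m = b4 d5 36 36 36 ∥ 69.
Inner hash: even-index sum = 288 mod 256 = 32; odd-index sum = 372 mod 256 = 116 → 20 74.
Outer input = (K'⊕opad) ∥ inner = de bf 5c 5c 5c ∥ 20 74.
Outer hash (tag): even-index sum = 522 mod 256 = 10; odd-index sum = 315 mod 256 = 59 → 0a 3b.

0a3b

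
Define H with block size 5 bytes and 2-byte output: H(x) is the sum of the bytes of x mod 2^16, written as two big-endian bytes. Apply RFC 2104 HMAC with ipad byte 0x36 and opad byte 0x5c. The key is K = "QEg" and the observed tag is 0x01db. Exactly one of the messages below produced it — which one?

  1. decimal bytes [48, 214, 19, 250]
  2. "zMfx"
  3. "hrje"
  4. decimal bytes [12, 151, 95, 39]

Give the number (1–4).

Key "QEg" = 51 45 67 is 3 bytes ≤ B = 5; zero-pad to 5 bytes: K' = 51 45 67 00 00.
K' ⊕ ipad = 67 73 51 36 36; K' ⊕ opad = 0d 19 3b 5c 5c.
m1: inner = H(67 73 51 36 36 30 d6 13 fa) = 03 aa; tag = H(0d 19 3b 5c 5c 03 aa) = 01c6
m2: inner = H(67 73 51 36 36 7a 4d 66 78) = 03 3c; tag = H(0d 19 3b 5c 5c 03 3c) = 0158
m3: inner = H(67 73 51 36 36 68 72 6a 65) = 03 40; tag = H(0d 19 3b 5c 5c 03 40) = 015c
m4: inner = H(67 73 51 36 36 0c 97 5f 27) = 02 c0; tag = H(0d 19 3b 5c 5c 02 c0) = 01db ← matches

4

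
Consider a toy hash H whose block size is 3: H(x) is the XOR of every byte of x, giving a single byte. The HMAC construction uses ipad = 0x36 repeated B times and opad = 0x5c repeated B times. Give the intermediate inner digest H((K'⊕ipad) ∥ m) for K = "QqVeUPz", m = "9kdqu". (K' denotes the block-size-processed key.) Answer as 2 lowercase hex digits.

68

Key "QqVeUPz" = 51 71 56 65 55 50 7a is 7 bytes > B = 3, so hash it first: H(key) = 6c, then zero-pad to 3 bytes: K' = 6c 00 00.
K' ⊕ ipad = 5a 36 36.
Inner input = 5a 36 36 ∥ 39 6b 64 71 75.
Inner hash: XOR 5a⊕36⊕36⊕39⊕6b⊕64⊕71⊕75 = 68.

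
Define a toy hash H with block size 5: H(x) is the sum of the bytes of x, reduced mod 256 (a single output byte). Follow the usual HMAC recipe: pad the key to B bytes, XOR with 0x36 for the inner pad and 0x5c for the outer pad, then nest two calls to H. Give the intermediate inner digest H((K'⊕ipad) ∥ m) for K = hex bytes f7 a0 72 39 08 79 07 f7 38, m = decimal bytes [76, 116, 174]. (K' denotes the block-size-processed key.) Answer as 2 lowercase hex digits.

Key hex bytes f7 a0 72 39 08 79 07 f7 38 is 9 bytes > B = 5, so hash it first: H(key) = f9, then zero-pad to 5 bytes: K' = f9 00 00 00 00.
K' ⊕ ipad = cf 36 36 36 36.
Inner input = cf 36 36 36 36 ∥ 4c 74 ae.
Inner hash: sum = 207+54+54+54+54+76+116+174 = 789; mod 256 = 21 → 15.

15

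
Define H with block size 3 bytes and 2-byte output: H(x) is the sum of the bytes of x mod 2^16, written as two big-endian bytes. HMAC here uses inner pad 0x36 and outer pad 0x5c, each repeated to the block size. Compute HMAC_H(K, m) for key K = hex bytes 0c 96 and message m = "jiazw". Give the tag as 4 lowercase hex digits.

01ae

Key hex bytes 0c 96 is 2 bytes ≤ B = 3; zero-pad to 3 bytes: K' = 0c 96 00.
K' ⊕ ipad = 3a a0 36.  K' ⊕ opad = 50 ca 5c.
Inner input = (K'⊕ipad) ∥ m = 3a a0 36 ∥ 6a 69 61 7a 77.
Inner hash: sum = 58+160+54+106+105+97+122+119 = 821 → 03 35.
Outer input = (K'⊕opad) ∥ inner = 50 ca 5c ∥ 03 35.
Outer hash (tag): sum = 80+202+92+3+53 = 430 → 01 ae.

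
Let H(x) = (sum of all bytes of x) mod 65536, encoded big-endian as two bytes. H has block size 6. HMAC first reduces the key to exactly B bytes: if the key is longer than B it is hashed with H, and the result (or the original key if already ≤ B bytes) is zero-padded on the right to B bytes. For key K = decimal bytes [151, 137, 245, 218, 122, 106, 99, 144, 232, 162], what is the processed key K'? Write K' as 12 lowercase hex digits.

|K| = 10 > B = 6, so first hash the key.
H(K): sum = 151+137+245+218+122+106+99+144+232+162 = 1616 → 06 50.
Zero-pad H(K) = 06 50 to 6 bytes: K' = 06 50 00 00 00 00.

065000000000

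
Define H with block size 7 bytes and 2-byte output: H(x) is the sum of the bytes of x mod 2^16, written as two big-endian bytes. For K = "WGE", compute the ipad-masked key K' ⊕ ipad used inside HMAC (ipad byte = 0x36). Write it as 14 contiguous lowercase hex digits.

61717336363636

Key "WGE" = 57 47 45 is 3 bytes ≤ B = 7; zero-pad to 7 bytes: K' = 57 47 45 00 00 00 00.
XOR each byte with 0x36: 57⊕36=61, 47⊕36=71, 45⊕36=73, 00⊕36=36, 00⊕36=36, 00⊕36=36, 00⊕36=36.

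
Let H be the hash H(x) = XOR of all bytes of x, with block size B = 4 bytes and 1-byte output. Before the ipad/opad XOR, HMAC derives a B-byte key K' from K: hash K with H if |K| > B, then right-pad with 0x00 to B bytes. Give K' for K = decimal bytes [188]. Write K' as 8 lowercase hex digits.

Key decimal bytes [188] = bc is 1 byte ≤ B = 4; zero-pad to 4 bytes: K' = bc 00 00 00.

bc000000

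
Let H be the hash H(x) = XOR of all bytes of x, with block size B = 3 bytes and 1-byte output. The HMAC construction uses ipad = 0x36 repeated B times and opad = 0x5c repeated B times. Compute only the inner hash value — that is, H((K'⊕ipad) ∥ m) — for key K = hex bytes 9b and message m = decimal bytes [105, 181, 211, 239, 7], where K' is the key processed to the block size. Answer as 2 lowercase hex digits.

Key hex bytes 9b is 1 byte ≤ B = 3; zero-pad to 3 bytes: K' = 9b 00 00.
K' ⊕ ipad = ad 36 36.
Inner input = ad 36 36 ∥ 69 b5 d3 ef 07.
Inner hash: XOR ad⊕36⊕36⊕69⊕b5⊕d3⊕ef⊕07 = 4a.

4a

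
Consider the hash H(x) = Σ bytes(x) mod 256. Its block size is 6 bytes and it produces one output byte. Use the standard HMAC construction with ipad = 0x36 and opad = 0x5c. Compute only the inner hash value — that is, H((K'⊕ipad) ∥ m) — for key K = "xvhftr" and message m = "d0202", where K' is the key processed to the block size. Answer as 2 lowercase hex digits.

Key "xvhftr" = 78 76 68 66 74 72 is exactly B = 6 bytes: K' = 78 76 68 66 74 72.
K' ⊕ ipad = 4e 40 5e 50 42 44.
Inner input = 4e 40 5e 50 42 44 ∥ 64 30 32 30 32.
Inner hash: sum = 78+64+94+80+66+68+100+48+50+48+50 = 746; mod 256 = 234 → ea.

ea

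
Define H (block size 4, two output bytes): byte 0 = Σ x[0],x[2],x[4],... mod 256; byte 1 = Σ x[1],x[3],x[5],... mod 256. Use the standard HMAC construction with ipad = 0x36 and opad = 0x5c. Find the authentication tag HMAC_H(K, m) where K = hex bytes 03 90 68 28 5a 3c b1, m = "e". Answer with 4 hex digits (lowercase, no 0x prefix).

61fc

Key hex bytes 03 90 68 28 5a 3c b1 is 7 bytes > B = 4, so hash it first: H(key) = 76 f4, then zero-pad to 4 bytes: K' = 76 f4 00 00.
K' ⊕ ipad = 40 c2 36 36.  K' ⊕ opad = 2a a8 5c 5c.
Inner input = (K'⊕ipad) ∥ m = 40 c2 36 36 ∥ 65.
Inner hash: even-index sum = 219 mod 256 = 219; odd-index sum = 248 mod 256 = 248 → db f8.
Outer input = (K'⊕opad) ∥ inner = 2a a8 5c 5c ∥ db f8.
Outer hash (tag): even-index sum = 353 mod 256 = 97; odd-index sum = 508 mod 256 = 252 → 61 fc.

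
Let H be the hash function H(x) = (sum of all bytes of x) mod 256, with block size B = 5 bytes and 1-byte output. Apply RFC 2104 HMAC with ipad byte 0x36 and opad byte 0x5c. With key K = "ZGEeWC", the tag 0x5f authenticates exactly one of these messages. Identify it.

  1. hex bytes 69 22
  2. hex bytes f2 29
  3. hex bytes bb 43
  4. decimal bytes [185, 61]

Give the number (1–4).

1

Key "ZGEeWC" = 5a 47 45 65 57 43 is 6 bytes > B = 5, so hash it first: H(key) = e5, then zero-pad to 5 bytes: K' = e5 00 00 00 00.
K' ⊕ ipad = d3 36 36 36 36; K' ⊕ opad = b9 5c 5c 5c 5c.
m1: inner = H(d3 36 36 36 36 69 22) = 36; tag = H(b9 5c 5c 5c 5c 36) = 5f ← matches
m2: inner = H(d3 36 36 36 36 f2 29) = c6; tag = H(b9 5c 5c 5c 5c c6) = ef
m3: inner = H(d3 36 36 36 36 bb 43) = a9; tag = H(b9 5c 5c 5c 5c a9) = d2
m4: inner = H(d3 36 36 36 36 b9 3d) = a1; tag = H(b9 5c 5c 5c 5c a1) = ca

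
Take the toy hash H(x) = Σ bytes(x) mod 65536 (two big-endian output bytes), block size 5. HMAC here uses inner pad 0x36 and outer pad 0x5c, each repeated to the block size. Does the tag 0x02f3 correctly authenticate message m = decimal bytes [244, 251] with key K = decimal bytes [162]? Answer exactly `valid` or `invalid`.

Key decimal bytes [162] = a2 is 1 byte ≤ B = 5; zero-pad to 5 bytes: K' = a2 00 00 00 00.
K' ⊕ ipad = 94 36 36 36 36; K' ⊕ opad = fe 5c 5c 5c 5c.
Inner hash: sum = 148+54+54+54+54+244+251 = 859 → 03 5b.
Outer hash (recomputed tag): sum = 254+92+92+92+92+3+91 = 716 → 02 cc.
Recomputed tag = 02cc; claimed = 02f3 → mismatch.

invalid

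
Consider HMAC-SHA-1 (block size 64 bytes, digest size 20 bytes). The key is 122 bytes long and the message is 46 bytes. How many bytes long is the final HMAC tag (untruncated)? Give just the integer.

The tag is one SHA-1 digest: 20 bytes.

20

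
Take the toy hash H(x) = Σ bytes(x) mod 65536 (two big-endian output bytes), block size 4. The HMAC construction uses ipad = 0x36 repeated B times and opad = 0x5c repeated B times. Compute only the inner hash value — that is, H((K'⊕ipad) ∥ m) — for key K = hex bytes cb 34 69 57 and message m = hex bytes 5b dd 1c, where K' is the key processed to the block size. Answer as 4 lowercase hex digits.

0313

Key hex bytes cb 34 69 57 is exactly B = 4 bytes: K' = cb 34 69 57.
K' ⊕ ipad = fd 02 5f 61.
Inner input = fd 02 5f 61 ∥ 5b dd 1c.
Inner hash: sum = 253+2+95+97+91+221+28 = 787 → 03 13.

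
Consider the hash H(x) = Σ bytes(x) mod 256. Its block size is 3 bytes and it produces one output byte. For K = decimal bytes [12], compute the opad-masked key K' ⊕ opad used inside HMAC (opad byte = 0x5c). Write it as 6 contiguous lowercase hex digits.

Key decimal bytes [12] = 0c is 1 byte ≤ B = 3; zero-pad to 3 bytes: K' = 0c 00 00.
XOR each byte with 0x5c: 0c⊕5c=50, 00⊕5c=5c, 00⊕5c=5c.

505c5c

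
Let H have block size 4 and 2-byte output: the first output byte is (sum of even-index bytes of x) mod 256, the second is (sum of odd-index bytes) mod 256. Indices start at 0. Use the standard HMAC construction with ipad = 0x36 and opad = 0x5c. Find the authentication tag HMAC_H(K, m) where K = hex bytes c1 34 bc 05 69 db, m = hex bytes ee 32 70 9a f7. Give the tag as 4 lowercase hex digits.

Key hex bytes c1 34 bc 05 69 db is 6 bytes > B = 4, so hash it first: H(key) = e6 14, then zero-pad to 4 bytes: K' = e6 14 00 00.
K' ⊕ ipad = d0 22 36 36.  K' ⊕ opad = ba 48 5c 5c.
Inner input = (K'⊕ipad) ∥ m = d0 22 36 36 ∥ ee 32 70 9a f7.
Inner hash: even-index sum = 859 mod 256 = 91; odd-index sum = 292 mod 256 = 36 → 5b 24.
Outer input = (K'⊕opad) ∥ inner = ba 48 5c 5c ∥ 5b 24.
Outer hash (tag): even-index sum = 369 mod 256 = 113; odd-index sum = 200 mod 256 = 200 → 71 c8.

71c8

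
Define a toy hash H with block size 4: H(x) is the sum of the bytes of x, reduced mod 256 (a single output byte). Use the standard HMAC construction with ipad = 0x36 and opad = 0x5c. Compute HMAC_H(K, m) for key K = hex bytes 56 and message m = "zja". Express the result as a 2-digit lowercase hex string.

Key hex bytes 56 is 1 byte ≤ B = 4; zero-pad to 4 bytes: K' = 56 00 00 00.
K' ⊕ ipad = 60 36 36 36.  K' ⊕ opad = 0a 5c 5c 5c.
Inner input = (K'⊕ipad) ∥ m = 60 36 36 36 ∥ 7a 6a 61.
Inner hash: sum = 96+54+54+54+122+106+97 = 583; mod 256 = 71 → 47.
Outer input = (K'⊕opad) ∥ inner = 0a 5c 5c 5c ∥ 47.
Outer hash (tag): sum = 10+92+92+92+71 = 357; mod 256 = 101 → 65.

65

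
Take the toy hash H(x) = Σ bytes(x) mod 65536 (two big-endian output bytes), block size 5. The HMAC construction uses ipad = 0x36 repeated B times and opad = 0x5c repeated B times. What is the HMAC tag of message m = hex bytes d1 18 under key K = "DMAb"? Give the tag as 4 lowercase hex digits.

01b9

Key "DMAb" = 44 4d 41 62 is 4 bytes ≤ B = 5; zero-pad to 5 bytes: K' = 44 4d 41 62 00.
K' ⊕ ipad = 72 7b 77 54 36.  K' ⊕ opad = 18 11 1d 3e 5c.
Inner input = (K'⊕ipad) ∥ m = 72 7b 77 54 36 ∥ d1 18.
Inner hash: sum = 114+123+119+84+54+209+24 = 727 → 02 d7.
Outer input = (K'⊕opad) ∥ inner = 18 11 1d 3e 5c ∥ 02 d7.
Outer hash (tag): sum = 24+17+29+62+92+2+215 = 441 → 01 b9.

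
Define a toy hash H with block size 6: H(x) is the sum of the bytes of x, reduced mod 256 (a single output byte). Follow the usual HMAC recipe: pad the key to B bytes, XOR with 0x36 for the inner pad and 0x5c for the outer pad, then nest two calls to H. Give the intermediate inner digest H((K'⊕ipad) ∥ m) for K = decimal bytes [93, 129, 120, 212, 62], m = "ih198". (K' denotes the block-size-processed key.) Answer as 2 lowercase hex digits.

03

Key decimal bytes [93, 129, 120, 212, 62] = 5d 81 78 d4 3e is 5 bytes ≤ B = 6; zero-pad to 6 bytes: K' = 5d 81 78 d4 3e 00.
K' ⊕ ipad = 6b b7 4e e2 08 36.
Inner input = 6b b7 4e e2 08 36 ∥ 69 68 31 39 38.
Inner hash: sum = 107+183+78+226+8+54+105+104+49+57+56 = 1027; mod 256 = 3 → 03.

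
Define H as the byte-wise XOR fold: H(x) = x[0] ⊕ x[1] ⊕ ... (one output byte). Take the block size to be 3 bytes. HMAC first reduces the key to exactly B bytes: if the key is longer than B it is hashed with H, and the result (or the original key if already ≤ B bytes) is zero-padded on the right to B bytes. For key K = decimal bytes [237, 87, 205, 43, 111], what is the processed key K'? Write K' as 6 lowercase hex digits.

330000

|K| = 5 > B = 3, so first hash the key.
H(K): XOR ed⊕57⊕cd⊕2b⊕6f = 33.
Zero-pad H(K) = 33 to 3 bytes: K' = 33 00 00.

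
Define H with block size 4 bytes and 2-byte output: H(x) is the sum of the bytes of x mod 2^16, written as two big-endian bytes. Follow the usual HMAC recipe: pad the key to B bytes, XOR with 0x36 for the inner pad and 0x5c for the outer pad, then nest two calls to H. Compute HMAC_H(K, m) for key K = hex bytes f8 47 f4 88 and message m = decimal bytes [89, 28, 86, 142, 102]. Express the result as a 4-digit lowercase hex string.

02bd

Key hex bytes f8 47 f4 88 is exactly B = 4 bytes: K' = f8 47 f4 88.
K' ⊕ ipad = ce 71 c2 be.  K' ⊕ opad = a4 1b a8 d4.
Inner input = (K'⊕ipad) ∥ m = ce 71 c2 be ∥ 59 1c 56 8e 66.
Inner hash: sum = 206+113+194+190+89+28+86+142+102 = 1150 → 04 7e.
Outer input = (K'⊕opad) ∥ inner = a4 1b a8 d4 ∥ 04 7e.
Outer hash (tag): sum = 164+27+168+212+4+126 = 701 → 02 bd.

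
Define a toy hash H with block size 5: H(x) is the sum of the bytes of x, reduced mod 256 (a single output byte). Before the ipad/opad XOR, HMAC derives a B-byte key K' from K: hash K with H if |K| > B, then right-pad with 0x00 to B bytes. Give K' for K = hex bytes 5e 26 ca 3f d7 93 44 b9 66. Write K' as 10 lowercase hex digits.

|K| = 9 > B = 5, so first hash the key.
H(K): sum = 94+38+202+63+215+147+68+185+102 = 1114; mod 256 = 90 → 5a.
Zero-pad H(K) = 5a to 5 bytes: K' = 5a 00 00 00 00.

5a00000000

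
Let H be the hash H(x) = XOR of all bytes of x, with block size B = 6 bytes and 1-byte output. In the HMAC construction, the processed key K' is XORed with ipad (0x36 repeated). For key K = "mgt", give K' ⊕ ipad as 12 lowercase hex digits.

Key "mgt" = 6d 67 74 is 3 bytes ≤ B = 6; zero-pad to 6 bytes: K' = 6d 67 74 00 00 00.
XOR each byte with 0x36: 6d⊕36=5b, 67⊕36=51, 74⊕36=42, 00⊕36=36, 00⊕36=36, 00⊕36=36.

5b5142363636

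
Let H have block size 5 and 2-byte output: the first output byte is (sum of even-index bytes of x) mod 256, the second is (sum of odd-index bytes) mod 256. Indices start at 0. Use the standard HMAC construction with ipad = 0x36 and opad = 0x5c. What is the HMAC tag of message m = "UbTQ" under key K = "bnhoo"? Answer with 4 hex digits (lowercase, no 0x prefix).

ff23

Key "bnhoo" = 62 6e 68 6f 6f is exactly B = 5 bytes: K' = 62 6e 68 6f 6f.
K' ⊕ ipad = 54 58 5e 59 59.  K' ⊕ opad = 3e 32 34 33 33.
Inner input = (K'⊕ipad) ∥ m = 54 58 5e 59 59 ∥ 55 62 54 51.
Inner hash: even-index sum = 446 mod 256 = 190; odd-index sum = 346 mod 256 = 90 → be 5a.
Outer input = (K'⊕opad) ∥ inner = 3e 32 34 33 33 ∥ be 5a.
Outer hash (tag): even-index sum = 255 mod 256 = 255; odd-index sum = 291 mod 256 = 35 → ff 23.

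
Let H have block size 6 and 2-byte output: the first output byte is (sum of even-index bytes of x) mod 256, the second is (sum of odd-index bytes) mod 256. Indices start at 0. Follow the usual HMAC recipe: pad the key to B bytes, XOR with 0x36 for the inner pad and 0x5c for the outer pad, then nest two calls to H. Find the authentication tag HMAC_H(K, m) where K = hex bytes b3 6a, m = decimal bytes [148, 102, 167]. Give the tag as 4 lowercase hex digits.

d31c

Key hex bytes b3 6a is 2 bytes ≤ B = 6; zero-pad to 6 bytes: K' = b3 6a 00 00 00 00.
K' ⊕ ipad = 85 5c 36 36 36 36.  K' ⊕ opad = ef 36 5c 5c 5c 5c.
Inner input = (K'⊕ipad) ∥ m = 85 5c 36 36 36 36 ∥ 94 66 a7.
Inner hash: even-index sum = 556 mod 256 = 44; odd-index sum = 302 mod 256 = 46 → 2c 2e.
Outer input = (K'⊕opad) ∥ inner = ef 36 5c 5c 5c 5c ∥ 2c 2e.
Outer hash (tag): even-index sum = 467 mod 256 = 211; odd-index sum = 284 mod 256 = 28 → d3 1c.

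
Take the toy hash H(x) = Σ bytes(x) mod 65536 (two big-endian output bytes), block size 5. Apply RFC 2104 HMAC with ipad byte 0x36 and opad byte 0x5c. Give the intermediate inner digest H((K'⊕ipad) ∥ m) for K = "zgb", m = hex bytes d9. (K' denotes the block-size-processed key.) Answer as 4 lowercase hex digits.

Key "zgb" = 7a 67 62 is 3 bytes ≤ B = 5; zero-pad to 5 bytes: K' = 7a 67 62 00 00.
K' ⊕ ipad = 4c 51 54 36 36.
Inner input = 4c 51 54 36 36 ∥ d9.
Inner hash: sum = 76+81+84+54+54+217 = 566 → 02 36.

0236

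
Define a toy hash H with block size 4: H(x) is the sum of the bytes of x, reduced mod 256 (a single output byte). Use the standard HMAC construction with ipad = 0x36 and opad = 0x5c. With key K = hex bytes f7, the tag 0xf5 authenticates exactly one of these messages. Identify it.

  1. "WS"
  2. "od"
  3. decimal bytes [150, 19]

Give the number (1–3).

Key hex bytes f7 is 1 byte ≤ B = 4; zero-pad to 4 bytes: K' = f7 00 00 00.
K' ⊕ ipad = c1 36 36 36; K' ⊕ opad = ab 5c 5c 5c.
m1: inner = H(c1 36 36 36 57 53) = 0d; tag = H(ab 5c 5c 5c 0d) = cc
m2: inner = H(c1 36 36 36 6f 64) = 36; tag = H(ab 5c 5c 5c 36) = f5 ← matches
m3: inner = H(c1 36 36 36 96 13) = 0c; tag = H(ab 5c 5c 5c 0c) = cb

2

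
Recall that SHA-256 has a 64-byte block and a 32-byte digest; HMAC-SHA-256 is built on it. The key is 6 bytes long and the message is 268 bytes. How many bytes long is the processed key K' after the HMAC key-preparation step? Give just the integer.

Key is 6 ≤ 64 bytes, zero-padded: |K'| = 64.

64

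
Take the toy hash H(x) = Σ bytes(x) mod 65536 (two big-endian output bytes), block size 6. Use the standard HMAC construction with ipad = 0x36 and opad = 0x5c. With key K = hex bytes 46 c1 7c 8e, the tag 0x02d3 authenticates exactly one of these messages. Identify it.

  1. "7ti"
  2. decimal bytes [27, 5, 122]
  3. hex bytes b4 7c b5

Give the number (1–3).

2

Key hex bytes 46 c1 7c 8e is 4 bytes ≤ B = 6; zero-pad to 6 bytes: K' = 46 c1 7c 8e 00 00.
K' ⊕ ipad = 70 f7 4a b8 36 36; K' ⊕ opad = 1a 9d 20 d2 5c 5c.
m1: inner = H(70 f7 4a b8 36 36 37 74 69) = 03 e9; tag = H(1a 9d 20 d2 5c 5c 03 e9) = 034d
m2: inner = H(70 f7 4a b8 36 36 1b 05 7a) = 03 6f; tag = H(1a 9d 20 d2 5c 5c 03 6f) = 02d3 ← matches
m3: inner = H(70 f7 4a b8 36 36 b4 7c b5) = 04 ba; tag = H(1a 9d 20 d2 5c 5c 04 ba) = 031f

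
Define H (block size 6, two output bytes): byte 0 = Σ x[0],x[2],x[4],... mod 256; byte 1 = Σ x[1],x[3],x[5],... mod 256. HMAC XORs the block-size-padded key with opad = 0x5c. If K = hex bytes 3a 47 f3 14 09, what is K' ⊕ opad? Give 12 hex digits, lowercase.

Key hex bytes 3a 47 f3 14 09 is 5 bytes ≤ B = 6; zero-pad to 6 bytes: K' = 3a 47 f3 14 09 00.
XOR each byte with 0x5c: 3a⊕5c=66, 47⊕5c=1b, f3⊕5c=af, 14⊕5c=48, 09⊕5c=55, 00⊕5c=5c.

661baf48555c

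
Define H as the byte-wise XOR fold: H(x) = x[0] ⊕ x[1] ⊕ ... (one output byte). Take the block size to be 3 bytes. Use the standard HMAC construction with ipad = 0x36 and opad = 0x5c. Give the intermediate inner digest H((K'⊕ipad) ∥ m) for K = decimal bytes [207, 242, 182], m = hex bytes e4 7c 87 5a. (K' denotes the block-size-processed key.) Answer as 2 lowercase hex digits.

Key decimal bytes [207, 242, 182] = cf f2 b6 is exactly B = 3 bytes: K' = cf f2 b6.
K' ⊕ ipad = f9 c4 80.
Inner input = f9 c4 80 ∥ e4 7c 87 5a.
Inner hash: XOR f9⊕c4⊕80⊕e4⊕7c⊕87⊕5a = f8.

f8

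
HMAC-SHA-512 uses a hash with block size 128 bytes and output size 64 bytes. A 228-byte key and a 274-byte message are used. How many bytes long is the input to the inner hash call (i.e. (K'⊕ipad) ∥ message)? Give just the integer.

Key is 228 > 128 bytes, so it is hashed to 64 bytes then zero-padded to 128: |K'| = 128.
Inner input = (K'⊕ipad) ∥ m → 128 + 274 = 402 bytes.

402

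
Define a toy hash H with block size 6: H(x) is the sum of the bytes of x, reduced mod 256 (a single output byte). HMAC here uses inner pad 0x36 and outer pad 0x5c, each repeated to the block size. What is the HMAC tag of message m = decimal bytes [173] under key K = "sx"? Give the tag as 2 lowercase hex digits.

db

Key "sx" = 73 78 is 2 bytes ≤ B = 6; zero-pad to 6 bytes: K' = 73 78 00 00 00 00.
K' ⊕ ipad = 45 4e 36 36 36 36.  K' ⊕ opad = 2f 24 5c 5c 5c 5c.
Inner input = (K'⊕ipad) ∥ m = 45 4e 36 36 36 36 ∥ ad.
Inner hash: sum = 69+78+54+54+54+54+173 = 536; mod 256 = 24 → 18.
Outer input = (K'⊕opad) ∥ inner = 2f 24 5c 5c 5c 5c ∥ 18.
Outer hash (tag): sum = 47+36+92+92+92+92+24 = 475; mod 256 = 219 → db.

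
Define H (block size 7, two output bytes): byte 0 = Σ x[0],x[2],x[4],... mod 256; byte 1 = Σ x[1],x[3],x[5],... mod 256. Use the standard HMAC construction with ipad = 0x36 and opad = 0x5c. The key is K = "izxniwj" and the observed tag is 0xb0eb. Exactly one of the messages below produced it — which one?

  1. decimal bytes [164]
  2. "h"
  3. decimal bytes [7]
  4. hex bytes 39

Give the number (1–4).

3

Key "izxniwj" = 69 7a 78 6e 69 77 6a is exactly B = 7 bytes: K' = 69 7a 78 6e 69 77 6a.
K' ⊕ ipad = 5f 4c 4e 58 5f 41 5c; K' ⊕ opad = 35 26 24 32 35 2b 36.
m1: inner = H(5f 4c 4e 58 5f 41 5c a4) = 68 89; tag = H(35 26 24 32 35 2b 36 68 89) = 4deb
m2: inner = H(5f 4c 4e 58 5f 41 5c 68) = 68 4d; tag = H(35 26 24 32 35 2b 36 68 4d) = 11eb
m3: inner = H(5f 4c 4e 58 5f 41 5c 07) = 68 ec; tag = H(35 26 24 32 35 2b 36 68 ec) = b0eb ← matches
m4: inner = H(5f 4c 4e 58 5f 41 5c 39) = 68 1e; tag = H(35 26 24 32 35 2b 36 68 1e) = e2eb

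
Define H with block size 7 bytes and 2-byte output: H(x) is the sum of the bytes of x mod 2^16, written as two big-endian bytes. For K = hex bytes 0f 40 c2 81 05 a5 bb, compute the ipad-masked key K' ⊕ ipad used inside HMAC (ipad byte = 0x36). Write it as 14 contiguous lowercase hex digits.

3976f4b733938d

Key hex bytes 0f 40 c2 81 05 a5 bb is exactly B = 7 bytes: K' = 0f 40 c2 81 05 a5 bb.
XOR each byte with 0x36: 0f⊕36=39, 40⊕36=76, c2⊕36=f4, 81⊕36=b7, 05⊕36=33, a5⊕36=93, bb⊕36=8d.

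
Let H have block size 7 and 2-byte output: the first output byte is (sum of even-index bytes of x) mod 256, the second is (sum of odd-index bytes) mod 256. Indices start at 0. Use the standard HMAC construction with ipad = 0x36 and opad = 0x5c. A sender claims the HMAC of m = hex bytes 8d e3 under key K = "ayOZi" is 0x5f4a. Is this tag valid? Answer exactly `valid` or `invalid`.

Key "ayOZi" = 61 79 4f 5a 69 is 5 bytes ≤ B = 7; zero-pad to 7 bytes: K' = 61 79 4f 5a 69 00 00.
K' ⊕ ipad = 57 4f 79 6c 5f 36 36; K' ⊕ opad = 3d 25 13 06 35 5c 5c.
Inner hash: even-index sum = 584 mod 256 = 72; odd-index sum = 382 mod 256 = 126 → 48 7e.
Outer hash (recomputed tag): even-index sum = 351 mod 256 = 95; odd-index sum = 207 mod 256 = 207 → 5f cf.
Recomputed tag = 5fcf; claimed = 5f4a → mismatch.

invalid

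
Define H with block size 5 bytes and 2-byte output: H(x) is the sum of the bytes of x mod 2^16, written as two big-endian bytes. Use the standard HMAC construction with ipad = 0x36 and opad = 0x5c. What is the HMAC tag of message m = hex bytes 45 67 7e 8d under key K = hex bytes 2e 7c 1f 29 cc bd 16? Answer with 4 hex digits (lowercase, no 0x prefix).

0276

Key hex bytes 2e 7c 1f 29 cc bd 16 is 7 bytes > B = 5, so hash it first: H(key) = 02 91, then zero-pad to 5 bytes: K' = 02 91 00 00 00.
K' ⊕ ipad = 34 a7 36 36 36.  K' ⊕ opad = 5e cd 5c 5c 5c.
Inner input = (K'⊕ipad) ∥ m = 34 a7 36 36 36 ∥ 45 67 7e 8d.
Inner hash: sum = 52+167+54+54+54+69+103+126+141 = 820 → 03 34.
Outer input = (K'⊕opad) ∥ inner = 5e cd 5c 5c 5c ∥ 03 34.
Outer hash (tag): sum = 94+205+92+92+92+3+52 = 630 → 02 76.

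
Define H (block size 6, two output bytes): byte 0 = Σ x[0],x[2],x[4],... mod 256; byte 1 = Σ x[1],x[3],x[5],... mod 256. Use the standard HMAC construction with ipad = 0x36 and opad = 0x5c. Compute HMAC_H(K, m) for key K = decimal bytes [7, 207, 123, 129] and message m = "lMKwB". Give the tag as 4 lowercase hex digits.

Key decimal bytes [7, 207, 123, 129] = 07 cf 7b 81 is 4 bytes ≤ B = 6; zero-pad to 6 bytes: K' = 07 cf 7b 81 00 00.
K' ⊕ ipad = 31 f9 4d b7 36 36.  K' ⊕ opad = 5b 93 27 dd 5c 5c.
Inner input = (K'⊕ipad) ∥ m = 31 f9 4d b7 36 36 ∥ 6c 4d 4b 77 42.
Inner hash: even-index sum = 429 mod 256 = 173; odd-index sum = 682 mod 256 = 170 → ad aa.
Outer input = (K'⊕opad) ∥ inner = 5b 93 27 dd 5c 5c ∥ ad aa.
Outer hash (tag): even-index sum = 395 mod 256 = 139; odd-index sum = 630 mod 256 = 118 → 8b 76.

8b76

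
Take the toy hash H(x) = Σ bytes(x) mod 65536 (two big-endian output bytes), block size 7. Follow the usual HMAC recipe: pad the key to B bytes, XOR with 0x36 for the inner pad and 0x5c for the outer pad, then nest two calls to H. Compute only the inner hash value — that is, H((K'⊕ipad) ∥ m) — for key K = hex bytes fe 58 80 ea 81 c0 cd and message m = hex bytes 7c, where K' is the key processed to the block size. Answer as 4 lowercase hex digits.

05ec

Key hex bytes fe 58 80 ea 81 c0 cd is exactly B = 7 bytes: K' = fe 58 80 ea 81 c0 cd.
K' ⊕ ipad = c8 6e b6 dc b7 f6 fb.
Inner input = c8 6e b6 dc b7 f6 fb ∥ 7c.
Inner hash: sum = 200+110+182+220+183+246+251+124 = 1516 → 05 ec.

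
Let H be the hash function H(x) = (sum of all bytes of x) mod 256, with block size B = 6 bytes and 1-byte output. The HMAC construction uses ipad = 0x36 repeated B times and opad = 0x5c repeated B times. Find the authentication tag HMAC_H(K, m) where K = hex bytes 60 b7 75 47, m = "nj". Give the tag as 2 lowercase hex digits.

f2

Key hex bytes 60 b7 75 47 is 4 bytes ≤ B = 6; zero-pad to 6 bytes: K' = 60 b7 75 47 00 00.
K' ⊕ ipad = 56 81 43 71 36 36.  K' ⊕ opad = 3c eb 29 1b 5c 5c.
Inner input = (K'⊕ipad) ∥ m = 56 81 43 71 36 36 ∥ 6e 6a.
Inner hash: sum = 86+129+67+113+54+54+110+106 = 719; mod 256 = 207 → cf.
Outer input = (K'⊕opad) ∥ inner = 3c eb 29 1b 5c 5c ∥ cf.
Outer hash (tag): sum = 60+235+41+27+92+92+207 = 754; mod 256 = 242 → f2.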